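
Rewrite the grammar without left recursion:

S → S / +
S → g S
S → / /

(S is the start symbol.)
S → g S S'
S → / / S'
S' → / + S'
S' → ε

S is directly left-recursive. The standard transformation for
  A → A α₁ | ... | A α_m | β₁ | ... | β_n
is
  A  → β₁ A' | ... | β_n A'
  A' → α₁ A' | ... | α_m A' | ε

S → g S becomes S → g S S'
S → / / becomes S → / / S'
S → S / + becomes S' → / + S'
Add S' → ε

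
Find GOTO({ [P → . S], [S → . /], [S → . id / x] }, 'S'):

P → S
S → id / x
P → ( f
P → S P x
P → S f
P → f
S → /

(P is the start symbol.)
{ [P → S .] }

GOTO(I, 'S') = CLOSURE({ [A → αX.β] : [A → α.Xβ] ∈ I, X = 'S' })

Items with dot before 'S', with the dot advanced:
  [P → . S] → [P → S .]
Closure adds nothing (no advanced item has the dot before a non-terminal).

GOTO = { [P → S .] }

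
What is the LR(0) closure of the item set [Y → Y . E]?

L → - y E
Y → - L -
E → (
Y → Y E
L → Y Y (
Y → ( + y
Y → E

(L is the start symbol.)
Start with: [Y → Y . E]
  [Y → Y . E] has the dot before E: add [E → . (]
No further items can be added.

CLOSURE = { [E → . (], [Y → Y . E] }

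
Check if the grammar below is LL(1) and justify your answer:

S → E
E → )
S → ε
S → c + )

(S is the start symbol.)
Yes, the grammar is LL(1).

Relevant sets:
  FIRST(E) = { ')' }
  FOLLOW(S) = { $ }

For S:
  PREDICT(S → E) = { ')' }
  PREDICT(S → ε) = { $ }
  PREDICT(S → c '+' ')') = { 'c' }
E has a single production, so nothing to check there.

All predict sets are disjoint. The grammar IS LL(1).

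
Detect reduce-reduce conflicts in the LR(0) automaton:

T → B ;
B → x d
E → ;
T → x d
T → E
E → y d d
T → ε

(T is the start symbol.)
A reduce-reduce conflict occurs when an LR(0) state has two complete items [A → α .] and [B → β .] — both call for a reduction, and with no lookahead the parser cannot choose between them.

Augment with T' → T and build the canonical LR(0) collection (I0 = CLOSURE({[T' → . T]}), then GOTO on every symbol after a dot until no new states appear). It has 11 states:
  I0: { [B → . x d], [E → . ;], [E → . y d d], [T → . B ;], [T → . E], [T → . x d], [T → .], [T' → . T] }  — shift, reduce
  I1: { [E → ; .] }  — reduce
  I2: { [T → B . ;] }  — shift
  I3: { [T → E .] }  — reduce
  I4: { [T' → T .] }  — accept
  I5: { [B → x . d], [T → x . d] }  — shift
  I6: { [E → y . d d] }  — shift
  I7: { [E → y d . d] }  — shift
  I8: { [E → y d d .] }  — reduce
  I9: { [B → x d .], [T → x d .] }  — 2 reduces
  I10: { [T → B ; .] }  — reduce

I9 contains complete items [B → x d .], [T → x d .] — reduce-reduce conflict.

Answer: Yes — I9: [B → x d .] vs [T → x d .]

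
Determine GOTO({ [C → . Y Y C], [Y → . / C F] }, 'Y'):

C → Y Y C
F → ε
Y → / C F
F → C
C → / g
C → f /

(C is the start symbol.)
{ [C → Y . Y C], [Y → . / C F] }

GOTO(I, 'Y') = CLOSURE({ [A → αX.β] : [A → α.Xβ] ∈ I, X = 'Y' })

Items with dot before 'Y', with the dot advanced:
  [C → . Y Y C] → [C → Y . Y C]
Closure of the advanced items:
  [C → Y . Y C] has the dot before Y: add [Y → . / C F]

GOTO = { [C → Y . Y C], [Y → . / C F] }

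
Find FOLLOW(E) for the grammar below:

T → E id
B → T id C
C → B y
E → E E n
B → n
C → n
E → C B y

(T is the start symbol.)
{ 'id', 'n' }

In T → E id: E is followed by id, add FIRST(id) \ {ε} = { 'id' }
In E → E E n: E is followed by E n, add FIRST(E n) \ {ε} = { 'n' }
In E → E E n: E is followed by n, add FIRST(n) \ {ε} = { 'n' }

Taking the union: FOLLOW(E) = { 'id', 'n' }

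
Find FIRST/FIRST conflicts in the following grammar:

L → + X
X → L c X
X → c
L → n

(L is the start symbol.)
No FIRST/FIRST conflicts.

FIRST sets of the non-terminals at (or reachable through a nullable prefix from) the front of some alternative:
  FIRST(L) = { '+', 'n' }

Productions for L:
  L → + X: FIRST = { '+' }
  L → n: FIRST = { 'n' }
Productions for X:
  X → L c X: FIRST = { '+', 'n' }
  X → c: FIRST = { 'c' }

All alternatives of each non-terminal have pairwise disjoint FIRST sets.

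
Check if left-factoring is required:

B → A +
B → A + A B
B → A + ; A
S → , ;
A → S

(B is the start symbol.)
Yes, B has productions with common prefix 'A +'

Left-factoring is needed when two productions for the same non-terminal
share a common prefix on the right-hand side.

Productions for B:
  B → A +
  B → A + A B
  B → A + ; A

Found common prefix 'A +' in productions for B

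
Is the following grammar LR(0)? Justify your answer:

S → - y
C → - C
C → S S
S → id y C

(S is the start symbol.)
Yes, the grammar is LR(0)

A grammar is LR(0) if no state in the canonical LR(0) collection has:
  - both a shift item (dot before a terminal) and a complete item (shift-reduce conflict), or
  - two or more complete items (reduce-reduce conflict; the accept item [S' → S .] counts as a complete item here).

Augment with S' → S and build the canonical LR(0) collection (I0 = CLOSURE({[S' → . S]}), then GOTO on every symbol after a dot until no new states appear). It has 11 states:
  I0: { [S → . - y], [S → . id y C], [S' → . S] }  — shift
  I1: { [S → - . y] }  — shift
  I2: { [S' → S .] }  — accept
  I3: { [S → id . y C] }  — shift
  I4: { [C → . - C], [C → . S S], [S → . - y], [S → . id y C], [S → id y . C] }  — shift
  I5: { [C → - . C], [C → . - C], [C → . S S], [S → - . y], [S → . - y], [S → . id y C] }  — shift
  I6: { [S → id y C .] }  — reduce
  I7: { [C → S . S], [S → . - y], [S → . id y C] }  — shift
  I8: { [C → S S .] }  — reduce
  I9: { [C → - C .] }  — reduce
  I10: { [S → - y .] }  — reduce

Every state is either a pure shift/goto state or contains exactly one complete item and nothing to shift — no conflicts. The grammar is LR(0).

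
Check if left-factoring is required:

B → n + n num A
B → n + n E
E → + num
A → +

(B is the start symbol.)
Left-factoring is needed when two productions for the same non-terminal
share a common prefix on the right-hand side.

Productions for B:
  B → n + n num A
  B → n + n E

Found common prefix 'n + n' in productions for B

Answer: Yes, B has productions with common prefix 'n + n'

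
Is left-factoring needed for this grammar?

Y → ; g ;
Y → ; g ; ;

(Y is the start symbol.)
Yes, Y has productions with common prefix '; g ;'

Left-factoring is needed when two productions for the same non-terminal
share a common prefix on the right-hand side.

Productions for Y:
  Y → ; g ;
  Y → ; g ; ;

Found common prefix '; g ;' in productions for Y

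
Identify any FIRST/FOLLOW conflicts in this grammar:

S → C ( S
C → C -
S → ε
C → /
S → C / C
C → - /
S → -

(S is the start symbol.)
No FIRST/FOLLOW conflicts.

A FIRST/FOLLOW conflict occurs when a non-terminal N has a nullable alternative N → β (β ⇒* ε) and another alternative N → α with FIRST(α) ∩ FOLLOW(N) ≠ ∅: on such a lookahead the parser cannot decide between expanding α and letting N vanish via β.

Nullable non-terminals: S.
FIRST sets used below: FIRST(C) = { '-', '/' }

S: nullable alternative(s) S → ε; FOLLOW(S) = { $ }
  S → C ( S: FIRST \ {ε} = { '-', '/' } — disjoint from FOLLOW(S)
  S → ε: FIRST \ {ε} = { } — this is the only nullable alternative, skip
  S → C / C: FIRST \ {ε} = { '-', '/' } — disjoint from FOLLOW(S)
  S → -: FIRST \ {ε} = { '-' } — disjoint from FOLLOW(S)

C has no nullable alternative, so no FIRST/FOLLOW check is needed there.

No FIRST/FOLLOW conflicts found.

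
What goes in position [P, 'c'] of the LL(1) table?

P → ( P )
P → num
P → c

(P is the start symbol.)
P → c

To find M[P, 'c'], we find productions for P where 'c' is in the predict set (PREDICT(N → α) = (FIRST(α) \ {ε}) ∪ (FOLLOW(N) if α ⇒* ε)).

P → ( P ): PREDICT = { '(' }
P → num: PREDICT = { 'num' }
P → c: PREDICT = { 'c' }
  'c' is in predict set, so this production goes in M[P, 'c']

M[P, 'c'] = P → c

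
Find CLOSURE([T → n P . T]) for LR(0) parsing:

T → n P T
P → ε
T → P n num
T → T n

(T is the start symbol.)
{ [P → .], [T → . P n num], [T → . T n], [T → . n P T], [T → n P . T] }

Start with: [T → n P . T]
  [T → n P . T] has the dot before T: add [T → . n P T], [T → . P n num], [T → . T n]
  [T → . P n num] has the dot before P: add [P → .]
No further items can be added.

CLOSURE = { [P → .], [T → . P n num], [T → . T n], [T → . n P T], [T → n P . T] }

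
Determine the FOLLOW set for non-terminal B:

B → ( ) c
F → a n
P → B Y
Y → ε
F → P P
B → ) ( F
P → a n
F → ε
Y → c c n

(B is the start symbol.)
To compute FOLLOW(B), find every occurrence of B on a right-hand side N → α B β: add FIRST(β) \ {ε}, and if β is empty or nullable also add FOLLOW(N). Iterate to a fixed point.

B is the start symbol, so $ ∈ FOLLOW(B).
In P → B Y: B is followed by Y, add FIRST(Y) \ {ε} = { 'c' }
  Y is nullable, so also add FOLLOW(P)

The FOLLOW sets referred to above (computed the same way, to a fixed point):
  FOLLOW(P) = { $, '(', ')', 'a', 'c' }

Taking the union: FOLLOW(B) = { $, '(', ')', 'a', 'c' }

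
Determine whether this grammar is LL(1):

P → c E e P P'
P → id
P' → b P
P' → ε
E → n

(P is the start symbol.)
No. Predict set conflict for P': { 'b' }

A grammar is LL(1) if for each non-terminal N with multiple productions, the predict sets of those productions are pairwise disjoint, where PREDICT(N → α) = (FIRST(α) \ {ε}) ∪ (FOLLOW(N) if α ⇒* ε).

Relevant sets:
  FOLLOW(P') = { $, 'b' }

For P:
  PREDICT(P → c E e P P') = { 'c' }
  PREDICT(P → id) = { 'id' }
For P':
  PREDICT(P' → b P) = { 'b' }
  PREDICT(P' → ε) = { $, 'b' }
E has a single production, so nothing to check there.

Conflict found: Predict set conflict for P': { 'b' }
The grammar is NOT LL(1).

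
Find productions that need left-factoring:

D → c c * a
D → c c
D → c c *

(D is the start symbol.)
Left-factoring is needed when two productions for the same non-terminal
share a common prefix on the right-hand side.

Productions for D:
  D → c c * a
  D → c c
  D → c c *

Found common prefix 'c c' in productions for D

Answer: Yes, D has productions with common prefix 'c c'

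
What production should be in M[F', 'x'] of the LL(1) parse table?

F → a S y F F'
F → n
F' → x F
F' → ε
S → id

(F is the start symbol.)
To find M[F', 'x'], we find productions for F' where 'x' is in the predict set (PREDICT(N → α) = (FIRST(α) \ {ε}) ∪ (FOLLOW(N) if α ⇒* ε)).

Relevant sets:
  FOLLOW(F') = { $, 'x' }

F' → x F: PREDICT = { 'x' }
  'x' is in predict set, so this production goes in M[F', 'x']
F' → ε: PREDICT = { $, 'x' }
  'x' is in predict set, so this production goes in M[F', 'x']

M[F', 'x'] = F' → x F, F' → ε  (a multiply-defined cell — the grammar is not LL(1))

Answer: F' → x F, F' → ε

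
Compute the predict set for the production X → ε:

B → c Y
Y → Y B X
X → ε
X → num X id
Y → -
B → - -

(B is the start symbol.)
{ $, '-', 'c', 'id', 'num' }

PREDICT(X → ε) = (FIRST(RHS) \ {ε}) ∪ (FOLLOW(X) if ε ∈ FIRST(RHS), i.e. RHS ⇒* ε)
The right-hand side is ε (FIRST(ε) = { ε }), so the predict set is FOLLOW(X) = { $, '-', 'c', 'id', 'num' }
PREDICT(X → ε) = { $, '-', 'c', 'id', 'num' }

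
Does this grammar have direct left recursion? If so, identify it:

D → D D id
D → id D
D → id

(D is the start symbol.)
Yes, D is left-recursive

Direct left recursion occurs when N → N α for some non-terminal N (the right-hand side begins with the left-hand side itself).

D → D D id: LEFT RECURSIVE (starts with D)
D → id D: starts with id
D → id: starts with id

The grammar has direct left recursion on: D.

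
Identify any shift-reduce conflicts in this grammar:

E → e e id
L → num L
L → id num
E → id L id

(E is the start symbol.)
No shift-reduce conflicts

Augment with E' → E and build the canonical LR(0) collection (I0 = CLOSURE({[E' → . E]}), then GOTO on every symbol after a dot until no new states appear). It has 12 states:
  I0: { [E → . e e id], [E → . id L id], [E' → . E] }  — shift
  I1: { [E' → E .] }  — accept
  I2: { [E → e . e id] }  — shift
  I3: { [E → id . L id], [L → . id num], [L → . num L] }  — shift
  I4: { [E → id L . id] }  — shift
  I5: { [L → id . num] }  — shift
  I6: { [L → . id num], [L → . num L], [L → num . L] }  — shift
  I7: { [L → num L .] }  — reduce
  I8: { [L → id num .] }  — reduce
  I9: { [E → id L id .] }  — reduce
  I10: { [E → e e . id] }  — shift
  I11: { [E → e e id .] }  — reduce

No state contains both a complete item and a shift item.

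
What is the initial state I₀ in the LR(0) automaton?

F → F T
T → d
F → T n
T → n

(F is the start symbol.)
First, augment the grammar with F' → F
I₀ = CLOSURE({ [F' → . F] }):
  [F' → . F] has the dot before F: add [F → . F T], [F → . T n]
  [F → . T n] has the dot before T: add [T → . d], [T → . n]
No further items can be added.

I₀ = { [F → . F T], [F → . T n], [F' → . F], [T → . d], [T → . n] }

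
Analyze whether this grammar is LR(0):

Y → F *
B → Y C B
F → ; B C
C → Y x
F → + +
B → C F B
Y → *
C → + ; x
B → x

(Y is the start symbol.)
Yes, the grammar is LR(0)

A grammar is LR(0) if no state in the canonical LR(0) collection has:
  - both a shift item (dot before a terminal) and a complete item (shift-reduce conflict), or
  - two or more complete items (reduce-reduce conflict; the accept item [Y' → Y .] counts as a complete item here).

Augment with Y' → Y and build the canonical LR(0) collection (I0 = CLOSURE({[Y' → . Y]}), then GOTO on every symbol after a dot until no new states appear). It has 22 states:
  I0: { [F → . + +], [F → . ; B C], [Y → . *], [Y → . F *], [Y' → . Y] }  — shift
  I1: { [Y → * .] }  — reduce
  I2: { [F → + . +] }  — shift
  I3: { [B → . C F B], [B → . Y C B], [B → . x], [C → . + ; x], [C → . Y x], [F → . + +], [F → . ; B C], [F → ; . B C], [Y → . *], [Y → . F *] }  — shift
  I4: { [Y → F . *] }  — shift
  I5: { [Y' → Y .] }  — accept
  I6: { [Y → F * .] }  — reduce
  I7: { [C → + . ; x], [F → + . +] }  — shift
  I8: { [C → . + ; x], [C → . Y x], [F → . + +], [F → . ; B C], [F → ; B . C], [Y → . *], [Y → . F *] }  — shift
  I9: { [B → C . F B], [F → . + +], [F → . ; B C] }  — shift
  I10: { [B → Y . C B], [C → . + ; x], [C → . Y x], [C → Y . x], [F → . + +], [F → . ; B C], [Y → . *], [Y → . F *] }  — shift
  I11: { [B → x .] }  — reduce
  I12: { [B → . C F B], [B → . Y C B], [B → . x], [B → Y C . B], [C → . + ; x], [C → . Y x], [F → . + +], [F → . ; B C], [Y → . *], [Y → . F *] }  — shift
  I13: { [C → Y . x] }  — shift
  I14: { [C → Y x .] }  — reduce
  I15: { [B → Y C B .] }  — reduce
  I16: { [B → . C F B], [B → . Y C B], [B → . x], [B → C F . B], [C → . + ; x], [C → . Y x], [F → . + +], [F → . ; B C], [Y → . *], [Y → . F *] }  — shift
  I17: { [B → C F B .] }  — reduce
  I18: { [F → ; B C .] }  — reduce
  I19: { [F → + + .] }  — reduce
  I20: { [C → + ; . x] }  — shift
  I21: { [C → + ; x .] }  — reduce

Every state is either a pure shift/goto state or contains exactly one complete item and nothing to shift — no conflicts. The grammar is LR(0).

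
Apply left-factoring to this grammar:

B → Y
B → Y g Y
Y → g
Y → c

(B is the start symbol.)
B → Y B'
B' → ε
B' → g Y
Y → g
Y → c

Left-factoring transforms A → αβ₁ | αβ₂ into A → αA' and A' → β₁ | β₂
(α is the longest common prefix among the alternatives). Repeat until
no nonterminal has two alternatives with a common prefix.

Round 1: B has alternatives sharing prefix 'Y'. Introduce B': B → Y B'
  Add: B' → ε
  Add: B' → g Y

No remaining common prefixes — done.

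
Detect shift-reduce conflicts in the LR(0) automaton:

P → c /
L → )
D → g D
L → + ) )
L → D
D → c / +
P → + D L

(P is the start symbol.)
No shift-reduce conflicts

A shift-reduce conflict occurs when an LR(0) state has both:
  - a complete (reduce) item [A → α .] (dot at the end), and
  - a shift item [B → β . c γ] (dot before a terminal).

Augment with P' → P and build the canonical LR(0) collection (I0 = CLOSURE({[P' → . P]}), then GOTO on every symbol after a dot until no new states appear). It has 17 states:
  I0: { [P → . + D L], [P → . c /], [P' → . P] }  — shift
  I1: { [D → . c / +], [D → . g D], [P → + . D L] }  — shift
  I2: { [P' → P .] }  — accept
  I3: { [P → c . /] }  — shift
  I4: { [P → c / .] }  — reduce
  I5: { [D → . c / +], [D → . g D], [L → . )], [L → . + ) )], [L → . D], [P → + D . L] }  — shift
  I6: { [D → c . / +] }  — shift
  I7: { [D → . c / +], [D → . g D], [D → g . D] }  — shift
  I8: { [D → g D .] }  — reduce
  I9: { [D → c / . +] }  — shift
  I10: { [D → c / + .] }  — reduce
  I11: { [L → ) .] }  — reduce
  I12: { [L → + . ) )] }  — shift
  I13: { [L → D .] }  — reduce
  I14: { [P → + D L .] }  — reduce
  I15: { [L → + ) . )] }  — shift
  I16: { [L → + ) ) .] }  — reduce

No state contains both a complete item and a shift item.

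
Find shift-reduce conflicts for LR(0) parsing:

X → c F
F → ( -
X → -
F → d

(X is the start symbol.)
A shift-reduce conflict occurs when an LR(0) state has both:
  - a complete (reduce) item [A → α .] (dot at the end), and
  - a shift item [B → β . c γ] (dot before a terminal).

Augment with X' → X and build the canonical LR(0) collection (I0 = CLOSURE({[X' → . X]}), then GOTO on every symbol after a dot until no new states appear). It has 8 states:
  I0: { [X → . -], [X → . c F], [X' → . X] }  — shift
  I1: { [X → - .] }  — reduce
  I2: { [X' → X .] }  — accept
  I3: { [F → . ( -], [F → . d], [X → c . F] }  — shift
  I4: { [F → ( . -] }  — shift
  I5: { [X → c F .] }  — reduce
  I6: { [F → d .] }  — reduce
  I7: { [F → ( - .] }  — reduce

No state contains both a complete item and a shift item.

Answer: No shift-reduce conflicts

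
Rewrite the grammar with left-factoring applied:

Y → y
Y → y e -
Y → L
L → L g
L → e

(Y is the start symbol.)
Y → y Y'
Y' → ε
Y' → e -
Y → L
L → L g
L → e

Left-factoring transforms A → αβ₁ | αβ₂ into A → αA' and A' → β₁ | β₂
(α is the longest common prefix among the alternatives). Repeat until
no nonterminal has two alternatives with a common prefix.

Round 1: Y has alternatives sharing prefix 'y'. Introduce Y': Y → y Y'
  Add: Y' → ε
  Add: Y' → e -

No remaining common prefixes — done.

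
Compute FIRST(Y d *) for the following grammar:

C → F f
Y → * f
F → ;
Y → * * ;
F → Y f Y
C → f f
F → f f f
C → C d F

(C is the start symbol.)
{ '*' }

FIRST sets of the non-terminals involved (from the grammar, by fixed-point iteration):
  FIRST(Y) = { '*' }

To compute FIRST(Y d *), process the symbols left to right:
Symbol Y is a non-terminal. Add FIRST(Y) \ {ε} = { '*' }
Y is not nullable (ε ∉ FIRST(Y)), so stop here.
FIRST(Y d *) = { '*' }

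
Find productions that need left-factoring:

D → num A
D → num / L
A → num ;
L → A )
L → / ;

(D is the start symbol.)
Left-factoring is needed when two productions for the same non-terminal
share a common prefix on the right-hand side.

Productions for D:
  D → num A
  D → num / L
Productions for L:
  L → A )
  L → / ;

Found common prefix 'num' in productions for D

Answer: Yes, D has productions with common prefix 'num'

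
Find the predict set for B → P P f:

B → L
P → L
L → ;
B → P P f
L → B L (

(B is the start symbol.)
PREDICT(B → P P f) = (FIRST(RHS) \ {ε}) ∪ (FOLLOW(B) if ε ∈ FIRST(RHS), i.e. RHS ⇒* ε)
FIRST(P) = { ';' }
FIRST(P P f) = { ';' }
ε ∉ FIRST(P P f), so FOLLOW(B) is not added.
PREDICT(B → P P f) = { ';' }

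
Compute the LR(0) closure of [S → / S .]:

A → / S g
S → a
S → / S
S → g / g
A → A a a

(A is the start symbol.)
Start with: [S → / S .]
The dot is at the end, so nothing is added.

CLOSURE = { [S → / S .] }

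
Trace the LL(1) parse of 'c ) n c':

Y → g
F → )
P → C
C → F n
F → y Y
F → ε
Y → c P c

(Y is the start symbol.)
LL(1) parsing maintains a stack (initially the start symbol over $) and the input. At each step: if the stack top is a terminal, match it against the current input token; if it is a non-terminal N, replace it with the RHS of M[N, lookahead] (the unique production whose predict set contains the lookahead).

Stack is shown with the top on the left.

Stack    Input      Action
--------------------------
Y $      c ) n c $  output Y → c P c
c P c $  c ) n c $  match 'c'
P c $    ) n c $    output P → C
C c $    ) n c $    output C → F n
F n c $  ) n c $    output F → )
) n c $  ) n c $    match ')'
n c $    n c $      match 'n'
c $      c $        match 'c'
$        $          accept

The string is accepted.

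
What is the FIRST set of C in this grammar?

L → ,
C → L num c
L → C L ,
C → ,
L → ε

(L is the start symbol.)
FIRST sets of the other non-terminals involved (by the same procedure, iterated to a fixed point):
  FIRST(L) = { ',', 'num', ε }

From C → L num c:
  - L is a non-terminal: add FIRST(L) \ {ε} = { ',', 'num' }
    L is nullable, so continue to the next symbol
  - num is a terminal: add 'num' and stop
From C → ,:
  - ',' is a terminal: add ',' and stop

Collecting: FIRST(C) = { ',', 'num' }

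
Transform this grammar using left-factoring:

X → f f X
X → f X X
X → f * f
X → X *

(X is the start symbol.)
X → f X'
X' → f X
X' → X X
X' → * f
X → X *

Left-factoring transforms A → αβ₁ | αβ₂ into A → αA' and A' → β₁ | β₂
(α is the longest common prefix among the alternatives). Repeat until
no nonterminal has two alternatives with a common prefix.

Round 1: X has alternatives sharing prefix 'f'. Introduce X': X → f X'
  Add: X' → f X
  Add: X' → X X
  Add: X' → * f

No remaining common prefixes — done.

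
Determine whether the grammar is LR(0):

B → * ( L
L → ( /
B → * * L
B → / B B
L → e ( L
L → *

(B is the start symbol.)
Yes, the grammar is LR(0)

A grammar is LR(0) if no state in the canonical LR(0) collection has:
  - both a shift item (dot before a terminal) and a complete item (shift-reduce conflict), or
  - two or more complete items (reduce-reduce conflict; the accept item [B' → B .] counts as a complete item here).

Augment with B' → B and build the canonical LR(0) collection (I0 = CLOSURE({[B' → . B]}), then GOTO on every symbol after a dot until no new states appear). It has 16 states:
  I0: { [B → . * ( L], [B → . * * L], [B → . / B B], [B' → . B] }  — shift
  I1: { [B → * . ( L], [B → * . * L] }  — shift
  I2: { [B → . * ( L], [B → . * * L], [B → . / B B], [B → / . B B] }  — shift
  I3: { [B' → B .] }  — accept
  I4: { [B → . * ( L], [B → . * * L], [B → . / B B], [B → / B . B] }  — shift
  I5: { [B → / B B .] }  — reduce
  I6: { [B → * ( . L], [L → . ( /], [L → . *], [L → . e ( L] }  — shift
  I7: { [B → * * . L], [L → . ( /], [L → . *], [L → . e ( L] }  — shift
  I8: { [L → ( . /] }  — shift
  I9: { [L → * .] }  — reduce
  I10: { [B → * * L .] }  — reduce
  I11: { [L → e . ( L] }  — shift
  I12: { [L → . ( /], [L → . *], [L → . e ( L], [L → e ( . L] }  — shift
  I13: { [L → e ( L .] }  — reduce
  I14: { [L → ( / .] }  — reduce
  I15: { [B → * ( L .] }  — reduce

Every state is either a pure shift/goto state or contains exactly one complete item and nothing to shift — no conflicts. The grammar is LR(0).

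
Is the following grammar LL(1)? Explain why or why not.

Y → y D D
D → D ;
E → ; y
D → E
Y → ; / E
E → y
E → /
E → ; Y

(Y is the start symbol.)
A grammar is LL(1) if for each non-terminal N with multiple productions, the predict sets of those productions are pairwise disjoint, where PREDICT(N → α) = (FIRST(α) \ {ε}) ∪ (FOLLOW(N) if α ⇒* ε).

Relevant sets:
  FIRST(D) = { '/', ';', 'y' }
  FIRST(E) = { '/', ';', 'y' }

For Y:
  PREDICT(Y → y D D) = { 'y' }
  PREDICT(Y → ';' '/' E) = { ';' }
For D:
  PREDICT(D → D ';') = { '/', ';', 'y' }
  PREDICT(D → E) = { '/', ';', 'y' }
For E:
  PREDICT(E → ';' y) = { ';' }
  PREDICT(E → y) = { 'y' }
  PREDICT(E → '/') = { '/' }
  PREDICT(E → ';' Y) = { ';' }

Conflict found: Predict set conflict for D: { '/', ';', 'y' }
The grammar is NOT LL(1).

Answer: No. Predict set conflict for D: { '/', ';', 'y' }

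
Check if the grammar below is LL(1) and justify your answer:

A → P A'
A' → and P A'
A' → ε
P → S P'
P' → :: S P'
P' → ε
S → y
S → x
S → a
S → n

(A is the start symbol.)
Yes, the grammar is LL(1).

A grammar is LL(1) if for each non-terminal N with multiple productions, the predict sets of those productions are pairwise disjoint, where PREDICT(N → α) = (FIRST(α) \ {ε}) ∪ (FOLLOW(N) if α ⇒* ε).

Relevant sets:
  FOLLOW(A') = { $ }
  FOLLOW(P') = { $, 'and' }

For A':
  PREDICT(A' → and P A') = { 'and' }
  PREDICT(A' → ε) = { $ }
For P':
  PREDICT(P' → :: S P') = { '::' }
  PREDICT(P' → ε) = { $, 'and' }
For S:
  PREDICT(S → y) = { 'y' }
  PREDICT(S → x) = { 'x' }
  PREDICT(S → a) = { 'a' }
  PREDICT(S → n) = { 'n' }
A, P have a single production, so nothing to check there.

All predict sets are disjoint. The grammar IS LL(1).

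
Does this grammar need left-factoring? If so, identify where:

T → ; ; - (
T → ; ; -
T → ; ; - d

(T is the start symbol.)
Yes, T has productions with common prefix '; ; -'

Left-factoring is needed when two productions for the same non-terminal
share a common prefix on the right-hand side.

Productions for T:
  T → ; ; - (
  T → ; ; -
  T → ; ; - d

Found common prefix '; ; -' in productions for T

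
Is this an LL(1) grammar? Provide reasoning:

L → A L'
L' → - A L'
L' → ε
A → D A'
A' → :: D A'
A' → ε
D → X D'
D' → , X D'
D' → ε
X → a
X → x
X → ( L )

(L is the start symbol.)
Yes, the grammar is LL(1).

Relevant sets:
  FOLLOW(L') = { $, ')' }
  FOLLOW(A') = { $, ')', '-' }
  FOLLOW(D') = { $, ')', '-', '::' }

For L':
  PREDICT(L' → '-' A L') = { '-' }
  PREDICT(L' → ε) = { $, ')' }
For A':
  PREDICT(A' → :: D A') = { '::' }
  PREDICT(A' → ε) = { $, ')', '-' }
For D':
  PREDICT(D' → ',' X D') = { ',' }
  PREDICT(D' → ε) = { $, ')', '-', '::' }
For X:
  PREDICT(X → a) = { 'a' }
  PREDICT(X → x) = { 'x' }
  PREDICT(X → '(' L ')') = { '(' }
L, A, D have a single production, so nothing to check there.

All predict sets are disjoint. The grammar IS LL(1).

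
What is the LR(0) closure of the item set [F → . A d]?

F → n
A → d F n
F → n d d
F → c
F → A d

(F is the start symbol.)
{ [A → . d F n], [F → . A d] }

Start with: [F → . A d]
  [F → . A d] has the dot before A: add [A → . d F n]
No further items can be added.

CLOSURE = { [A → . d F n], [F → . A d] }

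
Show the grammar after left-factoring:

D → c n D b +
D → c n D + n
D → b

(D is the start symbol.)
Left-factoring transforms A → αβ₁ | αβ₂ into A → αA' and A' → β₁ | β₂
(α is the longest common prefix among the alternatives). Repeat until
no nonterminal has two alternatives with a common prefix.

Round 1: D has alternatives sharing prefix 'c n D'. Introduce D': D → c n D D'
  Add: D' → b +
  Add: D' → + n

No remaining common prefixes — done.

Resulting grammar:
D → c n D D'
D' → b +
D' → + n
D → b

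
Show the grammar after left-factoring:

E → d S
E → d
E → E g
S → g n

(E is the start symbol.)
Left-factoring transforms A → αβ₁ | αβ₂ into A → αA' and A' → β₁ | β₂
(α is the longest common prefix among the alternatives). Repeat until
no nonterminal has two alternatives with a common prefix.

Round 1: E has alternatives sharing prefix 'd'. Introduce E': E → d E'
  Add: E' → S
  Add: E' → ε

No remaining common prefixes — done.

Resulting grammar:
E → d E'
E' → S
E' → ε
E → E g
S → g n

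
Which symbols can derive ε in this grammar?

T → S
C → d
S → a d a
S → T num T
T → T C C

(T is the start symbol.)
A non-terminal is nullable if it can derive ε (the empty string): either it has an ε-production, or it has a production whose right-hand side consists entirely of nullable non-terminals.

There are no ε-productions, so no non-terminal can derive ε.
No non-terminals are nullable.

Answer: None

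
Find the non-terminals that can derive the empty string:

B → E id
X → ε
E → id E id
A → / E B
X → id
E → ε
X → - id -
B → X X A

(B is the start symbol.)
{ 'E', 'X' }

ε-productions: X → ε, E → ε
So X, E are immediately nullable.
No further non-terminal can be added: every production for the remaining non-terminals contains a terminal or a non-nullable non-terminal.
Nullable = { 'E', 'X' }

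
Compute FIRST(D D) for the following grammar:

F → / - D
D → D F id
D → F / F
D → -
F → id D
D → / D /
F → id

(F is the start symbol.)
FIRST sets of the non-terminals involved (from the grammar, by fixed-point iteration):
  FIRST(D) = { '-', '/', 'id' }

To compute FIRST(D D), process the symbols left to right:
Symbol D is a non-terminal. Add FIRST(D) \ {ε} = { '-', '/', 'id' }
D is not nullable (ε ∉ FIRST(D)), so stop here.
FIRST(D D) = { '-', '/', 'id' }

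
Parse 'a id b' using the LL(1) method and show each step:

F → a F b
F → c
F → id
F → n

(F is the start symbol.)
Stack is shown with the top on the left.

Stack    Input     Action
-------------------------
F $      a id b $  output F → a F b
a F b $  a id b $  match 'a'
F b $    id b $    output F → id
id b $   id b $    match 'id'
b $      b $       match 'b'
$        $         accept

The string is accepted.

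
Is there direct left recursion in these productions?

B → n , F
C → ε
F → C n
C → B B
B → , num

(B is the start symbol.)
No direct left recursion

Direct left recursion occurs when N → N α for some non-terminal N (the right-hand side begins with the left-hand side itself).

B → n , F: starts with n
C → ε: starts with ε
F → C n: starts with C
C → B B: starts with B
B → , num: starts with ','

No direct left recursion found.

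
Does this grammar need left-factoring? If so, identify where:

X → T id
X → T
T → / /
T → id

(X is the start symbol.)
Left-factoring is needed when two productions for the same non-terminal
share a common prefix on the right-hand side.

Productions for X:
  X → T id
  X → T
Productions for T:
  T → / /
  T → id

Found common prefix 'T' in productions for X

Answer: Yes, X has productions with common prefix 'T'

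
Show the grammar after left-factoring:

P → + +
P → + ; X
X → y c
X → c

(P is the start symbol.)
Left-factoring transforms A → αβ₁ | αβ₂ into A → αA' and A' → β₁ | β₂
(α is the longest common prefix among the alternatives). Repeat until
no nonterminal has two alternatives with a common prefix.

Round 1: P has alternatives sharing prefix '+'. Introduce P': P → + P'
  Add: P' → +
  Add: P' → ; X

No remaining common prefixes — done.

Resulting grammar:
P → + P'
P' → +
P' → ; X
X → y c
X → c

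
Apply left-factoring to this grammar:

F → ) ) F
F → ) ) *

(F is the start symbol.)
Left-factoring transforms A → αβ₁ | αβ₂ into A → αA' and A' → β₁ | β₂
(α is the longest common prefix among the alternatives). Repeat until
no nonterminal has two alternatives with a common prefix.

Round 1: F has alternatives sharing prefix ') )'. Introduce F': F → ) ) F'
  Add: F' → F
  Add: F' → *

No remaining common prefixes — done.

Resulting grammar:
F → ) ) F'
F' → F
F' → *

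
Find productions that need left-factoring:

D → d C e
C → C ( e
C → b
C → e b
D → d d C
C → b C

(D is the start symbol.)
Yes, D has productions with common prefix 'd'; C has productions with common prefix 'b'

Left-factoring is needed when two productions for the same non-terminal
share a common prefix on the right-hand side.

Productions for D:
  D → d C e
  D → d d C
Productions for C:
  C → C ( e
  C → b
  C → e b
  C → b C

Found common prefix 'd' in productions for D
Found common prefix 'b' in productions for C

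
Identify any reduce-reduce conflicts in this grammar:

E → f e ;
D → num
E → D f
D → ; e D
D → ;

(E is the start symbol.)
A reduce-reduce conflict occurs when an LR(0) state has two complete items [A → α .] and [B → β .] — both call for a reduction, and with no lookahead the parser cannot choose between them.

Augment with E' → E and build the canonical LR(0) collection (I0 = CLOSURE({[E' → . E]}), then GOTO on every symbol after a dot until no new states appear). It has 11 states:
  I0: { [D → . ; e D], [D → . ;], [D → . num], [E → . D f], [E → . f e ;], [E' → . E] }  — shift
  I1: { [D → ; . e D], [D → ; .] }  — shift, reduce
  I2: { [E → D . f] }  — shift
  I3: { [E' → E .] }  — accept
  I4: { [E → f . e ;] }  — shift
  I5: { [D → num .] }  — reduce
  I6: { [E → f e . ;] }  — shift
  I7: { [E → f e ; .] }  — reduce
  I8: { [E → D f .] }  — reduce
  I9: { [D → . ; e D], [D → . ;], [D → . num], [D → ; e . D] }  — shift
  I10: { [D → ; e D .] }  — reduce

No state contains more than one complete item.

Answer: No reduce-reduce conflicts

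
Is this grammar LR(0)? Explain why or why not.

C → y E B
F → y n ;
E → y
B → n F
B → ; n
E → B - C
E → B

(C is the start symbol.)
Augment with C' → C and build the canonical LR(0) collection (I0 = CLOSURE({[C' → . C]}), then GOTO on every symbol after a dot until no new states appear). It has 16 states:
  I0: { [C → . y E B], [C' → . C] }  — shift
  I1: { [C' → C .] }  — accept
  I2: { [B → . ; n], [B → . n F], [C → y . E B], [E → . B - C], [E → . B], [E → . y] }  — shift
  I3: { [B → ; . n] }  — shift
  I4: { [E → B . - C], [E → B .] }  — shift, reduce
  I5: { [B → . ; n], [B → . n F], [C → y E . B] }  — shift
  I6: { [B → n . F], [F → . y n ;] }  — shift
  I7: { [E → y .] }  — reduce
  I8: { [B → n F .] }  — reduce
  I9: { [F → y . n ;] }  — shift
  I10: { [F → y n . ;] }  — shift
  I11: { [F → y n ; .] }  — reduce
  I12: { [C → y E B .] }  — reduce
  I13: { [C → . y E B], [E → B - . C] }  — shift
  I14: { [E → B - C .] }  — reduce
  I15: { [B → ; n .] }  — reduce

Conflict in state I4:
  Shift-reduce conflict between [E → B .] and [E → B . - C]
So the grammar is NOT LR(0).

Answer: No. Shift-reduce conflict between [E → B .] and [E → B . - C]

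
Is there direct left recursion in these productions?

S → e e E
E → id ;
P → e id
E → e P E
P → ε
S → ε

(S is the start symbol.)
Direct left recursion occurs when N → N α for some non-terminal N (the right-hand side begins with the left-hand side itself).

S → e e E: starts with e
E → id ;: starts with id
P → e id: starts with e
E → e P E: starts with e
P → ε: starts with ε
S → ε: starts with ε

No direct left recursion found.

Answer: No direct left recursion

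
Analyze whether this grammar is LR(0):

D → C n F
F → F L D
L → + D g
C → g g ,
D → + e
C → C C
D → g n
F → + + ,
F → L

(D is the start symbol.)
A grammar is LR(0) if no state in the canonical LR(0) collection has:
  - both a shift item (dot before a terminal) and a complete item (shift-reduce conflict), or
  - two or more complete items (reduce-reduce conflict; the accept item [D' → D .] counts as a complete item here).

Augment with D' → D and build the canonical LR(0) collection (I0 = CLOSURE({[D' → . D]}), then GOTO on every symbol after a dot until no new states appear). It has 22 states:
  I0: { [C → . C C], [C → . g g ,], [D → . + e], [D → . C n F], [D → . g n], [D' → . D] }  — shift
  I1: { [D → + . e] }  — shift
  I2: { [C → . C C], [C → . g g ,], [C → C . C], [D → C . n F] }  — shift
  I3: { [D' → D .] }  — accept
  I4: { [C → g . g ,], [D → g . n] }  — shift
  I5: { [C → g g . ,] }  — shift
  I6: { [D → g n .] }  — reduce
  I7: { [C → g g , .] }  — reduce
  I8: { [C → . C C], [C → . g g ,], [C → C . C], [C → C C .] }  — shift, reduce
  I9: { [C → g . g ,] }  — shift
  I10: { [D → C n . F], [F → . + + ,], [F → . F L D], [F → . L], [L → . + D g] }  — shift
  I11: { [C → . C C], [C → . g g ,], [D → . + e], [D → . C n F], [D → . g n], [F → + . + ,], [L → + . D g] }  — shift
  I12: { [D → C n F .], [F → F . L D], [L → . + D g] }  — shift, reduce
  I13: { [F → L .] }  — reduce
  I14: { [C → . C C], [C → . g g ,], [D → . + e], [D → . C n F], [D → . g n], [L → + . D g] }  — shift
  I15: { [C → . C C], [C → . g g ,], [D → . + e], [D → . C n F], [D → . g n], [F → F L . D] }  — shift
  I16: { [F → F L D .] }  — reduce
  I17: { [L → + D . g] }  — shift
  I18: { [L → + D g .] }  — reduce
  I19: { [D → + . e], [F → + + . ,] }  — shift
  I20: { [F → + + , .] }  — reduce
  I21: { [D → + e .] }  — reduce

Conflict in state I8:
  Shift-reduce conflict between [C → C C .] and [C → . g g ,]
So the grammar is NOT LR(0).

Answer: No. Shift-reduce conflict between [C → C C .] and [C → . g g ,]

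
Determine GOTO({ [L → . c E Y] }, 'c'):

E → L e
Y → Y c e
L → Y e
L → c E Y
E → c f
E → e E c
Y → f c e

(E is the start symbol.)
{ [E → . L e], [E → . c f], [E → . e E c], [L → . Y e], [L → . c E Y], [L → c . E Y], [Y → . Y c e], [Y → . f c e] }

GOTO(I, 'c') = CLOSURE({ [A → αX.β] : [A → α.Xβ] ∈ I, X = 'c' })

Items with dot before 'c', with the dot advanced:
  [L → . c E Y] → [L → c . E Y]
Closure of the advanced items:
  [L → c . E Y] has the dot before E: add [E → . L e], [E → . c f], [E → . e E c]
  [E → . L e] has the dot before L: add [L → . Y e], [L → . c E Y]
  [L → . Y e] has the dot before Y: add [Y → . Y c e], [Y → . f c e]

GOTO = { [E → . L e], [E → . c f], [E → . e E c], [L → . Y e], [L → . c E Y], [L → c . E Y], [Y → . Y c e], [Y → . f c e] }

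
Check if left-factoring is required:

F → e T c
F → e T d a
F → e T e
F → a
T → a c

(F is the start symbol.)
Left-factoring is needed when two productions for the same non-terminal
share a common prefix on the right-hand side.

Productions for F:
  F → e T c
  F → e T d a
  F → e T e
  F → a

Found common prefix 'e T' in productions for F

Answer: Yes, F has productions with common prefix 'e T'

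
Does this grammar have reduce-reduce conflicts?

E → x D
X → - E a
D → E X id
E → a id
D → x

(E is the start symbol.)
A reduce-reduce conflict occurs when an LR(0) state has two complete items [A → α .] and [B → β .] — both call for a reduction, and with no lookahead the parser cannot choose between them.

Augment with E' → E and build the canonical LR(0) collection (I0 = CLOSURE({[E' → . E]}), then GOTO on every symbol after a dot until no new states appear). It has 13 states:
  I0: { [E → . a id], [E → . x D], [E' → . E] }  — shift
  I1: { [E' → E .] }  — accept
  I2: { [E → a . id] }  — shift
  I3: { [D → . E X id], [D → . x], [E → . a id], [E → . x D], [E → x . D] }  — shift
  I4: { [E → x D .] }  — reduce
  I5: { [D → E . X id], [X → . - E a] }  — shift
  I6: { [D → . E X id], [D → . x], [D → x .], [E → . a id], [E → . x D], [E → x . D] }  — shift, reduce
  I7: { [E → . a id], [E → . x D], [X → - . E a] }  — shift
  I8: { [D → E X . id] }  — shift
  I9: { [D → E X id .] }  — reduce
  I10: { [X → - E . a] }  — shift
  I11: { [X → - E a .] }  — reduce
  I12: { [E → a id .] }  — reduce

No state contains more than one complete item.

Answer: No reduce-reduce conflicts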